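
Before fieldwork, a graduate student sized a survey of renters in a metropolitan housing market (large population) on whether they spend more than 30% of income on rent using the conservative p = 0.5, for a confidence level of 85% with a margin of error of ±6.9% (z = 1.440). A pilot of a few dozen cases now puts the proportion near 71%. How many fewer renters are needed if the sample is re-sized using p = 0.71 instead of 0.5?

19

Conservative (p = 0.5): n = 1.440² × 0.25 / 0.069² ≈ 108.88 → 109.
Using p = 0.71: p(1−p) = 0.2059, so n = 1.440² × 0.2059 / 0.069² ≈ 89.68 → 90.
Reduction: 109 − 90 = 19.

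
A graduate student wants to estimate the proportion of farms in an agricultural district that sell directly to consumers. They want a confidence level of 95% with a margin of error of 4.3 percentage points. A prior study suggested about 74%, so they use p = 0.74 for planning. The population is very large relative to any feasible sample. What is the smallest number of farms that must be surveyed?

400

For 95% confidence, z = 1.960.
With p = 0.74, p(1−p) = 0.1924.
n = z²·p(1−p)/E² = 1.960² × 0.1924 / 0.043² = 3.8416 × 0.1924 / 0.001849 ≈ 399.74.
Rounding up gives n = 400.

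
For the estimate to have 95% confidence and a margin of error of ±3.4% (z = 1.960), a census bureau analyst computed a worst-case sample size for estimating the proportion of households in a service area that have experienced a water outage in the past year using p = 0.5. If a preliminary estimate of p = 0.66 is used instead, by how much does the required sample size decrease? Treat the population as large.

85

Conservative (p = 0.5): n = 1.960² × 0.25 / 0.034² ≈ 830.80 → 831.
Using p = 0.66: p(1−p) = 0.2244, so n = 1.960² × 0.2244 / 0.034² ≈ 745.72 → 746.
Reduction: 831 − 746 = 85.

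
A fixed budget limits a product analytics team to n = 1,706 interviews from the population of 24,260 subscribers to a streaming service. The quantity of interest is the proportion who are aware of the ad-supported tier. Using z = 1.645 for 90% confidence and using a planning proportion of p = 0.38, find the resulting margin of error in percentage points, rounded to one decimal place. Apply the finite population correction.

1.9

Finite-population factor: (N−n)/(N−1) = (24260−1706)/(24260−1) = 0.9297.
SE(p̂) = √[p(1−p)/n · (N−n)/(N−1)] = √[0.2356/1706 × 0.9297] = 0.01133.
E = z × SE = 1.645 × 0.01133 = 0.01864 ≈ 1.9 percentage points.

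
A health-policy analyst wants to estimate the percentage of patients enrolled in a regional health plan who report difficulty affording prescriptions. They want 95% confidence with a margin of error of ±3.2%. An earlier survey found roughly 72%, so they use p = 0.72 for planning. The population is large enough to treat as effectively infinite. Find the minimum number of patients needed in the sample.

For 95% confidence, z = 1.960.
With p = 0.72, p(1−p) = 0.2016.
n = z²·p(1−p)/E² = 1.960² × 0.2016 / 0.032² = 3.8416 × 0.2016 / 0.001024 ≈ 756.31.
Rounding up gives n = 757.

757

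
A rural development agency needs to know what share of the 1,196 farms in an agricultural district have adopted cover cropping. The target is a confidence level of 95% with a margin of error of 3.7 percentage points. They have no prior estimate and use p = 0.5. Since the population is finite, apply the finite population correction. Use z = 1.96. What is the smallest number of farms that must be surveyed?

443

Unadjusted: n₀ = 1.96² × 0.50 × 0.50 / 0.037² ≈ 701.53, so n₀ = 702.
Finite population correction with N = 1,196: n = n₀ / (1 + (n₀−1)/N) = 702 / (1 + 701/1196) = 702 / 1.5861 ≈ 442.59.
Rounding up, n = 443.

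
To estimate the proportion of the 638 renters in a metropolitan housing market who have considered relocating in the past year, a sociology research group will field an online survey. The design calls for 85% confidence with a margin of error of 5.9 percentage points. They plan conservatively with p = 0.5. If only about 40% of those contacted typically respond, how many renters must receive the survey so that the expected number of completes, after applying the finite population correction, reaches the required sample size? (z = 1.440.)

Completed interviews needed (unadjusted): n₀ = 1.440² × 0.2500 / 0.059² ≈ 148.92 → 149.
FPC for N = 638: n = 149 / (1 + 148/638) = 149 / 1.2320 ≈ 120.94 → 121.
At a 40% response rate, contacts needed = 121 / 0.40 ≈ 302.50 → 303.

303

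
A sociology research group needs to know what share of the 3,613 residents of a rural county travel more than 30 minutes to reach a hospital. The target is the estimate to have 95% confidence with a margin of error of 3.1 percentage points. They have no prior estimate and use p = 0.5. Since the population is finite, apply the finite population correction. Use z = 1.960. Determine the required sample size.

Unadjusted: n₀ = 1.960² × 0.50 × 0.50 / 0.031² ≈ 999.38, so n₀ = 1000.
Finite population correction with N = 3,613: n = n₀ / (1 + (n₀−1)/N) = 1000 / (1 + 999/3613) = 1000 / 1.2765 ≈ 783.39.
Rounding up, n = 784.

784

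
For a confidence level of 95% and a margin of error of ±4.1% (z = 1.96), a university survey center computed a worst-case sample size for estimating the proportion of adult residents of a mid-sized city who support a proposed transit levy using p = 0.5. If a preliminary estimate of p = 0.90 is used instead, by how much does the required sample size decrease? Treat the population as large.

366

Conservative (p = 0.5): n = 1.96² × 0.25 / 0.041² ≈ 571.33 → 572.
Using p = 0.90: p(1−p) = 0.0900, so n = 1.96² × 0.0900 / 0.041² ≈ 205.68 → 206.
Reduction: 572 − 206 = 366.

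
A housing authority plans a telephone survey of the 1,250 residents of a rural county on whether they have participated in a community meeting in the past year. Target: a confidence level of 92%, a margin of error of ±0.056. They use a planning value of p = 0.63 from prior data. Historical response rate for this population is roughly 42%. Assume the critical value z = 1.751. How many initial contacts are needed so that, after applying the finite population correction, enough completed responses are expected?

Completed interviews needed (unadjusted): n₀ = 1.751² × 0.2331 / 0.056² ≈ 227.90 → 228.
FPC for N = 1,250: n = 228 / (1 + 227/1250) = 228 / 1.1816 ≈ 192.96 → 193.
At a 42% response rate, contacts needed = 193 / 0.42 ≈ 459.52 → 460.

460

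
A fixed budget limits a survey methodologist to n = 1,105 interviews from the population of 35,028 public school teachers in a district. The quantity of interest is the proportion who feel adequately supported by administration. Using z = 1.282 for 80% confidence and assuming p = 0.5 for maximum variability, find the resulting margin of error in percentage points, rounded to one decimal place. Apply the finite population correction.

1.9

Finite-population factor: (N−n)/(N−1) = (35028−1105)/(35028−1) = 0.9685.
SE(p̂) = √[p(1−p)/n · (N−n)/(N−1)] = √[0.2500/1105 × 0.9685] = 0.01480.
E = z × SE = 1.282 × 0.01480 = 0.01898 ≈ 1.9 percentage points.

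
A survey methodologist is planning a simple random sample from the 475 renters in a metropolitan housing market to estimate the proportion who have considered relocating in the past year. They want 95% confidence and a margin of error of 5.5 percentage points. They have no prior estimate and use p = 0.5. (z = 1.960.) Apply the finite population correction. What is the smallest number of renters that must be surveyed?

191

Unadjusted: n₀ = 1.960² × 0.50 × 0.50 / 0.055² ≈ 317.49, so n₀ = 318.
Finite population correction with N = 475: n = n₀ / (1 + (n₀−1)/N) = 318 / (1 + 317/475) = 318 / 1.6674 ≈ 190.72.
Rounding up, n = 191.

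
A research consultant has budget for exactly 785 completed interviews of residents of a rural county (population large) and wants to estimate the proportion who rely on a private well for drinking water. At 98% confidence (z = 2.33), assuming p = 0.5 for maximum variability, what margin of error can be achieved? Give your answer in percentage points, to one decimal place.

SE(p̂) = √[p(1−p)/n] = √[0.2500/785] = 0.01785.
E = z × SE = 2.33 × 0.01785 = 0.04158, or 4.2 percentage points.

4.2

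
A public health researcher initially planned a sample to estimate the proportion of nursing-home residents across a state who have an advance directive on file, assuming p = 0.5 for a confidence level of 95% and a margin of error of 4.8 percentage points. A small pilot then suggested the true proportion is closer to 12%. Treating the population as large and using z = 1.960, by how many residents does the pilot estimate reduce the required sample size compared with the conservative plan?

Conservative (p = 0.5): n = 1.960² × 0.25 / 0.048² ≈ 416.84 → 417.
Using p = 0.12: p(1−p) = 0.1056, so n = 1.960² × 0.1056 / 0.048² ≈ 176.07 → 177.
Reduction: 417 − 177 = 240.

240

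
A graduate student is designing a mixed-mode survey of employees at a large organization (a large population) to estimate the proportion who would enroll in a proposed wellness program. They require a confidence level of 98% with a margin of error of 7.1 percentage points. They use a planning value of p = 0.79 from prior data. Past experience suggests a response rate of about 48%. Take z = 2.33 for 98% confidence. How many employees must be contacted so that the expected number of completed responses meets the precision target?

373

Completed interviews needed: n₀ = 2.33² × 0.1659 / 0.071² ≈ 178.67 → 179.
At a 48% response rate, contacts needed = 179 / 0.48 ≈ 372.92 → 373.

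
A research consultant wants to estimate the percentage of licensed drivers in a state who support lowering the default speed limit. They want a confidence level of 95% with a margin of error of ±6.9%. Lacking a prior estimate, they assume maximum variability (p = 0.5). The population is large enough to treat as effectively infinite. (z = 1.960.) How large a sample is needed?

202

With p = 0.5, p(1−p) = 0.25.
n = z²·p(1−p)/E² = 1.960² × 0.2500 / 0.069² = 3.8416 × 0.2500 / 0.004761 ≈ 201.72.
Rounding up gives n = 202.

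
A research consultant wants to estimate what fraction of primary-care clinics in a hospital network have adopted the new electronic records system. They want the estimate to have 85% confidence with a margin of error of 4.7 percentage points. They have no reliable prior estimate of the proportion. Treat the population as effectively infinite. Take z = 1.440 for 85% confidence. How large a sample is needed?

With no prior estimate, use p = 0.5, giving p(1−p) = 0.25.
n = z²·p(1−p)/E² = 1.440² × 0.2500 / 0.047² = 2.0736 × 0.2500 / 0.002209 ≈ 234.68.
Rounding up gives n = 235.

235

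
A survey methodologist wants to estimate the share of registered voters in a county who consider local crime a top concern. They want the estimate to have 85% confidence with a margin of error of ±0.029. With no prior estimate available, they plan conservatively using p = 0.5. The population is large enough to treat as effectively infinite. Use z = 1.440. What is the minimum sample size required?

617

With p = 0.5, p(1−p) = 0.25.
n = z²·p(1−p)/E² = 1.440² × 0.2500 / 0.029² = 2.0736 × 0.2500 / 0.000841 ≈ 616.41.
Rounding up gives n = 617.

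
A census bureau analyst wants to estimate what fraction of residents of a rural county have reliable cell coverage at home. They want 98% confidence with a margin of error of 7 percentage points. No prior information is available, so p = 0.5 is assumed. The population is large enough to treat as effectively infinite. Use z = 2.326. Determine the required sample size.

277

With p = 0.5, p(1−p) = 0.25.
n = z²·p(1−p)/E² = 2.326² × 0.2500 / 0.070² = 5.4103 × 0.2500 / 0.004900 ≈ 276.03.
Rounding up gives n = 277.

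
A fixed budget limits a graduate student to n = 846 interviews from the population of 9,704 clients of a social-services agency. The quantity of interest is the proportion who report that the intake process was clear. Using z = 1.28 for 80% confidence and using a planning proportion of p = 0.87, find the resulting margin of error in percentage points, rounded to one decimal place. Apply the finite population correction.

Finite-population factor: (N−n)/(N−1) = (9704−846)/(9704−1) = 0.9129.
SE(p̂) = √[p(1−p)/n · (N−n)/(N−1)] = √[0.1131/846 × 0.9129] = 0.01105.
E = z × SE = 1.28 × 0.01105 = 0.01414 ≈ 1.4 percentage points.

1.4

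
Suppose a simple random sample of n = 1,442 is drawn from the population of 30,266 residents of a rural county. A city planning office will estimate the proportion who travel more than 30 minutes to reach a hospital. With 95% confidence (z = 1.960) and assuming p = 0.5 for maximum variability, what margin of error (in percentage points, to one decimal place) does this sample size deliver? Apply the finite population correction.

Finite-population factor: (N−n)/(N−1) = (30266−1442)/(30266−1) = 0.9524.
SE(p̂) = √[p(1−p)/n · (N−n)/(N−1)] = √[0.2500/1442 × 0.9524] = 0.01285.
E = z × SE = 1.960 × 0.01285 = 0.02519 ≈ 2.5 percentage points.

2.5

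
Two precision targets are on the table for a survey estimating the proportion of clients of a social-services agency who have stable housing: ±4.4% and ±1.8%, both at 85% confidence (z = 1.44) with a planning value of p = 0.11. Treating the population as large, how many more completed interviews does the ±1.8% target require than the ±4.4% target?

522

At ±4.4%: n = 1.44² × 0.0979 / 0.044² ≈ 104.86 → 105.
At ±1.8%: n = 1.44² × 0.0979 / 0.018² ≈ 626.56 → 627.
Additional respondents: 627 − 105 = 522.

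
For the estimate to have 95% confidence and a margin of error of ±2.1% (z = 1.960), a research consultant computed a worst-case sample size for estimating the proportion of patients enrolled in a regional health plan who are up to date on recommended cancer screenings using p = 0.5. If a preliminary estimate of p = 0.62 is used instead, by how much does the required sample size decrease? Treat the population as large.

Conservative (p = 0.5): n = 1.960² × 0.25 / 0.021² ≈ 2177.78 → 2178.
Using p = 0.62: p(1−p) = 0.2356, so n = 1.960² × 0.2356 / 0.021² ≈ 2052.34 → 2053.
Reduction: 2178 − 2053 = 125.

125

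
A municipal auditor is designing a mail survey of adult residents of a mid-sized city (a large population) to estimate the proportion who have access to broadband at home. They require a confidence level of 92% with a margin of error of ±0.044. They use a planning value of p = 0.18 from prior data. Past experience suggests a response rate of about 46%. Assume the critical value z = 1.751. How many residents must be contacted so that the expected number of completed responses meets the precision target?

509

Completed interviews needed: n₀ = 1.751² × 0.1476 / 0.044² ≈ 233.75 → 234.
At a 46% response rate, contacts needed = 234 / 0.46 ≈ 508.70 → 509.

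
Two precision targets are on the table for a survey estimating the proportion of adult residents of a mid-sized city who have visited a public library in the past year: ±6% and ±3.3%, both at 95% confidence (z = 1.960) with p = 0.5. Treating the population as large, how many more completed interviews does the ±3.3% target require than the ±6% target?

At ±6%: n = 1.960² × 0.2500 / 0.060² ≈ 266.78 → 267.
At ±3.3%: n = 1.960² × 0.2500 / 0.033² ≈ 881.91 → 882.
Additional respondents: 882 − 267 = 615.

615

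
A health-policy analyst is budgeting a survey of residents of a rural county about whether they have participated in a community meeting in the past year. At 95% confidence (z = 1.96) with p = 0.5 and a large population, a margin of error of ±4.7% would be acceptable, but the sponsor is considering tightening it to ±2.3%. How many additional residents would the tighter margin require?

1381

At ±4.7%: n = 1.96² × 0.2500 / 0.047² ≈ 434.77 → 435.
At ±2.3%: n = 1.96² × 0.2500 / 0.023² ≈ 1815.50 → 1816.
Additional respondents: 1816 − 435 = 1381.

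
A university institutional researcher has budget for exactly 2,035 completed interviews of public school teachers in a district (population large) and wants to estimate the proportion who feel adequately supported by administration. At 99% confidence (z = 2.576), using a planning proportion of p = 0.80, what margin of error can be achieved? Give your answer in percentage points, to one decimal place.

SE(p̂) = √[p(1−p)/n] = √[0.1600/2035] = 0.00887.
E = z × SE = 2.576 × 0.00887 = 0.02284, or 2.3 percentage points.

2.3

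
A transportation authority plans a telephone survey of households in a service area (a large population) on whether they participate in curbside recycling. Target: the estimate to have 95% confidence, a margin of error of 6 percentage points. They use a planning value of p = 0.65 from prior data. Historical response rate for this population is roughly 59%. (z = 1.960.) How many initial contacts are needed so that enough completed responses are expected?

412

Completed interviews needed: n₀ = 1.960² × 0.2275 / 0.060² ≈ 242.77 → 243.
At a 59% response rate, contacts needed = 243 / 0.59 ≈ 411.86 → 412.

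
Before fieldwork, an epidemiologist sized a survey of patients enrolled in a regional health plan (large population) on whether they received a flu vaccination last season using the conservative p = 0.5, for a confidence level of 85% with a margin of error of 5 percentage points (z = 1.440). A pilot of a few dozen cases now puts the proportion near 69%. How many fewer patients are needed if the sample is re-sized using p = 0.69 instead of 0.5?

30

Conservative (p = 0.5): n = 1.440² × 0.25 / 0.050² ≈ 207.36 → 208.
Using p = 0.69: p(1−p) = 0.2139, so n = 1.440² × 0.2139 / 0.050² ≈ 177.42 → 178.
Reduction: 208 − 178 = 30.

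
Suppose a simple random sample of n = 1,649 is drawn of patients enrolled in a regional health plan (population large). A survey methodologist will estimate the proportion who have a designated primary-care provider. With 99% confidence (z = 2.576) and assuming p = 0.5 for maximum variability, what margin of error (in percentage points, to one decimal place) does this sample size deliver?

3.2

SE(p̂) = √[p(1−p)/n] = √[0.2500/1649] = 0.01231.
E = z × SE = 2.576 × 0.01231 = 0.03172, or 3.2 percentage points.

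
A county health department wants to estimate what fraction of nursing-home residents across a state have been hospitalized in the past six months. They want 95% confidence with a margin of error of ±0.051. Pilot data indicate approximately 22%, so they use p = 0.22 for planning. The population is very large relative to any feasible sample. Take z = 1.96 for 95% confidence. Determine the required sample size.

254

With p = 0.22, p(1−p) = 0.1716.
n = z²·p(1−p)/E² = 1.96² × 0.1716 / 0.051² = 3.8416 × 0.1716 / 0.002601 ≈ 253.45.
Rounding up gives n = 254.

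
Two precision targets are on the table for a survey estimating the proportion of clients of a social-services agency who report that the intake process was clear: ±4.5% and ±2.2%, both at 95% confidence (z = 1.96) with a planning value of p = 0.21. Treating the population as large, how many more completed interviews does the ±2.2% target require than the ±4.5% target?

1002

At ±4.5%: n = 1.96² × 0.1659 / 0.045² ≈ 314.73 → 315.
At ±2.2%: n = 1.96² × 0.1659 / 0.022² ≈ 1316.78 → 1317.
Additional respondents: 1317 − 315 = 1002.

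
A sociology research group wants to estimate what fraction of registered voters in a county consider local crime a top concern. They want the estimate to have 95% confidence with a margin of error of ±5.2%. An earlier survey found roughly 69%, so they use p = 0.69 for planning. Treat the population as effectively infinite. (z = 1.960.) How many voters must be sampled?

With p = 0.69, p(1−p) = 0.2139.
n = z²·p(1−p)/E² = 1.960² × 0.2139 / 0.052² = 3.8416 × 0.2139 / 0.002704 ≈ 303.89.
Rounding up gives n = 304.

304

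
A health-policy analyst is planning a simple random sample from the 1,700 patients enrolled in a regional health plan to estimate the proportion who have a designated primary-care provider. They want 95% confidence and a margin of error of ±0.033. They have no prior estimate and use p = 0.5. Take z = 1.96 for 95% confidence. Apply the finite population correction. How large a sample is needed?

Unadjusted: n₀ = 1.96² × 0.50 × 0.50 / 0.033² ≈ 881.91, so n₀ = 882.
Finite population correction with N = 1,700: n = n₀ / (1 + (n₀−1)/N) = 882 / (1 + 881/1700) = 882 / 1.5182 ≈ 580.94.
Rounding up, n = 581.

581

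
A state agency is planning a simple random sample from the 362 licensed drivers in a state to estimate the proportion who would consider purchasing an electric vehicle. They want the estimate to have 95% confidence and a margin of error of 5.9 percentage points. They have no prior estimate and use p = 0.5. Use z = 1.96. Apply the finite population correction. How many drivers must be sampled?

157

Unadjusted: n₀ = 1.96² × 0.50 × 0.50 / 0.059² ≈ 275.90, so n₀ = 276.
Finite population correction with N = 362: n = n₀ / (1 + (n₀−1)/N) = 276 / (1 + 275/362) = 276 / 1.7597 ≈ 156.85.
Rounding up, n = 157.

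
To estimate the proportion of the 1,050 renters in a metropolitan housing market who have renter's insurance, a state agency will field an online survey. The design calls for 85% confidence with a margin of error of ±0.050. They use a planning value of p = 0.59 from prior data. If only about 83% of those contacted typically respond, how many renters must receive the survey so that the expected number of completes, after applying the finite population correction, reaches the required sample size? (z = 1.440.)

204

Completed interviews needed (unadjusted): n₀ = 1.440² × 0.2419 / 0.050² ≈ 200.64 → 201.
FPC for N = 1,050: n = 201 / (1 + 200/1050) = 201 / 1.1905 ≈ 168.84 → 169.
At an 83% response rate, contacts needed = 169 / 0.83 ≈ 203.61 → 204.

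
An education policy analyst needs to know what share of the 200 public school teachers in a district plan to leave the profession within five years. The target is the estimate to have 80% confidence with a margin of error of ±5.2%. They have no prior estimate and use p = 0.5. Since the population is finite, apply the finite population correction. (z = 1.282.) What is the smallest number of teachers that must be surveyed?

Unadjusted: n₀ = 1.282² × 0.50 × 0.50 / 0.052² ≈ 151.95, so n₀ = 152.
Finite population correction with N = 200: n = n₀ / (1 + (n₀−1)/N) = 152 / (1 + 151/200) = 152 / 1.7550 ≈ 86.61.
Rounding up, n = 87.

87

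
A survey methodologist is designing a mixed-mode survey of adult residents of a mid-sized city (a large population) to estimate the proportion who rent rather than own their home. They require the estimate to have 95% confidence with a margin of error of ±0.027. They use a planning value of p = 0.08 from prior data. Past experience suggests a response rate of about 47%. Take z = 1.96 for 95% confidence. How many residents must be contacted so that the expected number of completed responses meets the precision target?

Completed interviews needed: n₀ = 1.96² × 0.0736 / 0.027² ≈ 387.85 → 388.
At a 47% response rate, contacts needed = 388 / 0.47 ≈ 825.53 → 826.

826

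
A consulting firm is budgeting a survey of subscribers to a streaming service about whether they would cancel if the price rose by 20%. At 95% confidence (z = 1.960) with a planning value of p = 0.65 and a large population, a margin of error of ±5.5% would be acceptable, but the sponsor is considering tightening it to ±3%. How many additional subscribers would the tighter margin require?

At ±5.5%: n = 1.960² × 0.2275 / 0.055² ≈ 288.91 → 289.
At ±3%: n = 1.960² × 0.2275 / 0.030² ≈ 971.07 → 972.
Additional respondents: 972 − 289 = 683.

683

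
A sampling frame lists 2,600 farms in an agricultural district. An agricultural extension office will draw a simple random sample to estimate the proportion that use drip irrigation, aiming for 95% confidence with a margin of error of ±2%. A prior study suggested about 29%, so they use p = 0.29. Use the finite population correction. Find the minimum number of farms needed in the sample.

1124

For 95% confidence, z = 1.960.
Unadjusted: n₀ = 1.960² × 0.29 × 0.71 / 0.020² ≈ 1977.46, so n₀ = 1978.
Finite population correction with N = 2,600: n = n₀ / (1 + (n₀−1)/N) = 1978 / (1 + 1977/2600) = 1978 / 1.7604 ≈ 1123.62.
Rounding up, n = 1124.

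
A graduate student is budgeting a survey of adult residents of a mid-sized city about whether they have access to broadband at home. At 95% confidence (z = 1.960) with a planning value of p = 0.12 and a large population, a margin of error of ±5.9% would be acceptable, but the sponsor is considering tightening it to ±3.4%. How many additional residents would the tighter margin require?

234

At ±5.9%: n = 1.960² × 0.1056 / 0.059² ≈ 116.54 → 117.
At ±3.4%: n = 1.960² × 0.1056 / 0.034² ≈ 350.93 → 351.
Additional respondents: 351 − 117 = 234.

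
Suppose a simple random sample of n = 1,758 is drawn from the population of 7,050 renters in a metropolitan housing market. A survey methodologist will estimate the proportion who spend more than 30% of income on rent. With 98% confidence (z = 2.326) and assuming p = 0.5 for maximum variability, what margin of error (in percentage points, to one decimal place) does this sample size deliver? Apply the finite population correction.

2.4

Finite-population factor: (N−n)/(N−1) = (7050−1758)/(7050−1) = 0.7507.
SE(p̂) = √[p(1−p)/n · (N−n)/(N−1)] = √[0.2500/1758 × 0.7507] = 0.01033.
E = z × SE = 2.326 × 0.01033 = 0.02403 ≈ 2.4 percentage points.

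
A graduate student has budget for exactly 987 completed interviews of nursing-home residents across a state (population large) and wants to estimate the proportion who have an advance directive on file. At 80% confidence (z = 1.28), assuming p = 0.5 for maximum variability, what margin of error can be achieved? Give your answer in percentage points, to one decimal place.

2.0

SE(p̂) = √[p(1−p)/n] = √[0.2500/987] = 0.01592.
E = z × SE = 1.28 × 0.01592 = 0.02037, or 2.0 percentage points.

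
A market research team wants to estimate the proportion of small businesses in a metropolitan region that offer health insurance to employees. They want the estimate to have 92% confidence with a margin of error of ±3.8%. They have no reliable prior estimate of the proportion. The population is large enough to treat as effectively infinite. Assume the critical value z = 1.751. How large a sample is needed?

531

With no prior estimate, use p = 0.5, giving p(1−p) = 0.25.
n = z²·p(1−p)/E² = 1.751² × 0.2500 / 0.038² = 3.0660 × 0.2500 / 0.001444 ≈ 530.82.
Rounding up gives n = 531.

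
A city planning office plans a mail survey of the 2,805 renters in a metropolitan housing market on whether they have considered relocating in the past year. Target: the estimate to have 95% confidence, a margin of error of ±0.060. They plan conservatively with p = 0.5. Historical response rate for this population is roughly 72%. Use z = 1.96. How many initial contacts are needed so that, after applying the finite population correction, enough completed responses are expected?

339

Completed interviews needed (unadjusted): n₀ = 1.96² × 0.2500 / 0.060² ≈ 266.78 → 267.
FPC for N = 2,805: n = 267 / (1 + 266/2805) = 267 / 1.0948 ≈ 243.87 → 244.
At a 72% response rate, contacts needed = 244 / 0.72 ≈ 338.89 → 339.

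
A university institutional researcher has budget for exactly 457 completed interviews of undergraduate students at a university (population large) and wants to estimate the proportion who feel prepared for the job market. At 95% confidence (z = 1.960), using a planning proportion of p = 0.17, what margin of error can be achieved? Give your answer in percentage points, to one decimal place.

SE(p̂) = √[p(1−p)/n] = √[0.1411/457] = 0.01757.
E = z × SE = 1.960 × 0.01757 = 0.03444, or 3.4 percentage points.

3.4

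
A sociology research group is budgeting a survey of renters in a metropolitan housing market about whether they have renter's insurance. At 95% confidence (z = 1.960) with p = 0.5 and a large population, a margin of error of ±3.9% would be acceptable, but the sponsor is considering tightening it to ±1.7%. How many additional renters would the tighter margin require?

2692

At ±3.9%: n = 1.960² × 0.2500 / 0.039² ≈ 631.43 → 632.
At ±1.7%: n = 1.960² × 0.2500 / 0.017² ≈ 3323.18 → 3324.
Additional respondents: 3324 − 632 = 2692.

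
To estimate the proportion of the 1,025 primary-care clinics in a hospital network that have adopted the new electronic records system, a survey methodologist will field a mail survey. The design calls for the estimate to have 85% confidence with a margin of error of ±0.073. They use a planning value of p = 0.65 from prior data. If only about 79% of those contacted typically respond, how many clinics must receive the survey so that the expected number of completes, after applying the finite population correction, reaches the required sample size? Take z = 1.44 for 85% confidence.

Completed interviews needed (unadjusted): n₀ = 1.44² × 0.2275 / 0.073² ≈ 88.52 → 89.
FPC for N = 1,025: n = 89 / (1 + 88/1025) = 89 / 1.0859 ≈ 81.96 → 82.
At a 79% response rate, contacts needed = 82 / 0.79 ≈ 103.80 → 104.

104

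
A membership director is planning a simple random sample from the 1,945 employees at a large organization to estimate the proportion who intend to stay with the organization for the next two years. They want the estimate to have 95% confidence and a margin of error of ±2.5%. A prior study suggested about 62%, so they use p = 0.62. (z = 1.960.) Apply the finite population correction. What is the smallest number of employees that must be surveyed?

Unadjusted: n₀ = 1.960² × 0.62 × 0.38 / 0.025² ≈ 1448.13, so n₀ = 1449.
Finite population correction with N = 1,945: n = n₀ / (1 + (n₀−1)/N) = 1449 / (1 + 1448/1945) = 1449 / 1.7445 ≈ 830.62.
Rounding up, n = 831.

831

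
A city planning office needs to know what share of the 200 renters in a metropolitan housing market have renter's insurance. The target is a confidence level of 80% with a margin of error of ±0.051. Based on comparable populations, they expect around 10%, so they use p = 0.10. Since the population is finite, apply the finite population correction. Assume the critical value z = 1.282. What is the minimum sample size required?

45

Unadjusted: n₀ = 1.282² × 0.10 × 0.90 / 0.051² ≈ 56.87, so n₀ = 57.
Finite population correction with N = 200: n = n₀ / (1 + (n₀−1)/N) = 57 / (1 + 56/200) = 57 / 1.2800 ≈ 44.53.
Rounding up, n = 45.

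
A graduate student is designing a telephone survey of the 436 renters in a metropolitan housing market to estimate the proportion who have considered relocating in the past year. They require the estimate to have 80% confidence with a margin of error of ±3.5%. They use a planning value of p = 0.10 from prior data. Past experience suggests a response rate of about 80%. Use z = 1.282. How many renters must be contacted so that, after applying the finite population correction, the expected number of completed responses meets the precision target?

119

Completed interviews needed (unadjusted): n₀ = 1.282² × 0.0900 / 0.035² ≈ 120.75 → 121.
FPC for N = 436: n = 121 / (1 + 120/436) = 121 / 1.2752 ≈ 94.88 → 95.
At an 80% response rate, contacts needed = 95 / 0.80 ≈ 118.75 → 119.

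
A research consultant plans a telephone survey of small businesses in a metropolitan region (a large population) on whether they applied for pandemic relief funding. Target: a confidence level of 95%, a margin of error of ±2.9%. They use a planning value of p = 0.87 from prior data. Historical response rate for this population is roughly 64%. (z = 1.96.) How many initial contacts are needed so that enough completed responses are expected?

Completed interviews needed: n₀ = 1.96² × 0.1131 / 0.029² ≈ 516.63 → 517.
At a 64% response rate, contacts needed = 517 / 0.64 ≈ 807.81 → 808.

808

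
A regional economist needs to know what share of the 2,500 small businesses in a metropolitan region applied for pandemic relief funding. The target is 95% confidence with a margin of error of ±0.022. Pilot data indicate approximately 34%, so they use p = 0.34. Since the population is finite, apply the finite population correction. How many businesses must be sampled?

1041

For 95% confidence, z = 1.960.
Unadjusted: n₀ = 1.960² × 0.34 × 0.66 / 0.022² ≈ 1781.11, so n₀ = 1782.
Finite population correction with N = 2,500: n = n₀ / (1 + (n₀−1)/N) = 1782 / (1 + 1781/2500) = 1782 / 1.7124 ≈ 1040.64.
Rounding up, n = 1041.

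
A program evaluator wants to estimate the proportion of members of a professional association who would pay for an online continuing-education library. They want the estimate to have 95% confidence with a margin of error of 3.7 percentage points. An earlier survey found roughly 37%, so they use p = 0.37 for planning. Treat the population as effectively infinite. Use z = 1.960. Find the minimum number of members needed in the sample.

With p = 0.37, p(1−p) = 0.2331.
n = z²·p(1−p)/E² = 1.960² × 0.2331 / 0.037² = 3.8416 × 0.2331 / 0.001369 ≈ 654.11.
Rounding up gives n = 655.

655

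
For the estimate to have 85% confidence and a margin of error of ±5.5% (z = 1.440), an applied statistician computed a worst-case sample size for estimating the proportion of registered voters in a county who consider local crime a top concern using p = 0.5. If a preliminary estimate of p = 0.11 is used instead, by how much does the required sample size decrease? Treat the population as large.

104

Conservative (p = 0.5): n = 1.440² × 0.25 / 0.055² ≈ 171.37 → 172.
Using p = 0.11: p(1−p) = 0.0979, so n = 1.440² × 0.0979 / 0.055² ≈ 67.11 → 68.
Reduction: 172 − 68 = 104.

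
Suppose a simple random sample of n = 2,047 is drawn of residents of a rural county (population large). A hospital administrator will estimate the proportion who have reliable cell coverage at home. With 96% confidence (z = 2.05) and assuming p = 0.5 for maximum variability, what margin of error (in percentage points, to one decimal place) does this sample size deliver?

2.3

SE(p̂) = √[p(1−p)/n] = √[0.2500/2047] = 0.01105.
E = z × SE = 2.05 × 0.01105 = 0.02266, or 2.3 percentage points.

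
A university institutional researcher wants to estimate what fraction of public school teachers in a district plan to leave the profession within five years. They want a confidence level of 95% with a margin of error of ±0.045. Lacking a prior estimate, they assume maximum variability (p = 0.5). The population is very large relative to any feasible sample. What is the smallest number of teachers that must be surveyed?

For 95% confidence, z = 1.960.
With p = 0.5, p(1−p) = 0.25.
n = z²·p(1−p)/E² = 1.960² × 0.2500 / 0.045² = 3.8416 × 0.2500 / 0.002025 ≈ 474.27.
Rounding up gives n = 475.

475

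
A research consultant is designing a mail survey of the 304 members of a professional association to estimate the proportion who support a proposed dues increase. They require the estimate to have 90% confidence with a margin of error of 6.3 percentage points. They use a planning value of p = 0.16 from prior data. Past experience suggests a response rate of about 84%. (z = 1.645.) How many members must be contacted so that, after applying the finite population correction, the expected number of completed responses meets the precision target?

Completed interviews needed (unadjusted): n₀ = 1.645² × 0.1344 / 0.063² ≈ 91.63 → 92.
FPC for N = 304: n = 92 / (1 + 91/304) = 92 / 1.2993 ≈ 70.81 → 71.
At an 84% response rate, contacts needed = 71 / 0.84 ≈ 84.52 → 85.

85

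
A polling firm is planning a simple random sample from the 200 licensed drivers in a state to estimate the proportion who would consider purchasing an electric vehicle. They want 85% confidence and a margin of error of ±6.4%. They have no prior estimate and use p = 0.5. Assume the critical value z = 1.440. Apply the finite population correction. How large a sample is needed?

Unadjusted: n₀ = 1.440² × 0.50 × 0.50 / 0.064² ≈ 126.56, so n₀ = 127.
Finite population correction with N = 200: n = n₀ / (1 + (n₀−1)/N) = 127 / (1 + 126/200) = 127 / 1.6300 ≈ 77.91.
Rounding up, n = 78.

78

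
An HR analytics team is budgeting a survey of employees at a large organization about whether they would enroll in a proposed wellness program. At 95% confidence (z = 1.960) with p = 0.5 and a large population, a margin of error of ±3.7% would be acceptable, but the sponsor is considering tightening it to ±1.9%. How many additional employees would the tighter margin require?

At ±3.7%: n = 1.960² × 0.2500 / 0.037² ≈ 701.53 → 702.
At ±1.9%: n = 1.960² × 0.2500 / 0.019² ≈ 2660.39 → 2661.
Additional respondents: 2661 − 702 = 1959.

1959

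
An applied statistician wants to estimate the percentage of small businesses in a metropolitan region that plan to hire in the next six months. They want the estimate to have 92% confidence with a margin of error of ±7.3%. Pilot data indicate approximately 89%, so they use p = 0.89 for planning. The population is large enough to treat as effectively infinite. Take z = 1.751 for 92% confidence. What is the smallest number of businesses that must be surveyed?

With p = 0.89, p(1−p) = 0.0979.
n = z²·p(1−p)/E² = 1.751² × 0.0979 / 0.073² = 3.0660 × 0.0979 / 0.005329 ≈ 56.33.
Rounding up gives n = 57.

57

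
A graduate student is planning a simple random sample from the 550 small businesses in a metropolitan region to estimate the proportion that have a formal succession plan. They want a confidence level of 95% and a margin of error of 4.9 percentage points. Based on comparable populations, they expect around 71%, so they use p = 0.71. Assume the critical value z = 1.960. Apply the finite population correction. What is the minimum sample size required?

Unadjusted: n₀ = 1.960² × 0.71 × 0.29 / 0.049² ≈ 329.44, so n₀ = 330.
Finite population correction with N = 550: n = n₀ / (1 + (n₀−1)/N) = 330 / (1 + 329/550) = 330 / 1.5982 ≈ 206.48.
Rounding up, n = 207.

207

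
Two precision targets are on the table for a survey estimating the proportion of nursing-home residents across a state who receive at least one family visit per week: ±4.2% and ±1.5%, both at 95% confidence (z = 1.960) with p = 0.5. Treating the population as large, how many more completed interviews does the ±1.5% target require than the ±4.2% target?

3724

At ±4.2%: n = 1.960² × 0.2500 / 0.042² ≈ 544.44 → 545.
At ±1.5%: n = 1.960² × 0.2500 / 0.015² ≈ 4268.44 → 4269.
Additional respondents: 4269 − 545 = 3724.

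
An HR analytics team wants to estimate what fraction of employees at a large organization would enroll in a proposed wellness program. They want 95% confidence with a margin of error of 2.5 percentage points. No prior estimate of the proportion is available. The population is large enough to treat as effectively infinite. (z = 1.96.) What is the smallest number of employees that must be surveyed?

With no prior estimate, use p = 0.5, giving p(1−p) = 0.25.
n = z²·p(1−p)/E² = 1.96² × 0.2500 / 0.025² = 3.8416 × 0.2500 / 0.000625 ≈ 1536.64.
Rounding up gives n = 1537.

1537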